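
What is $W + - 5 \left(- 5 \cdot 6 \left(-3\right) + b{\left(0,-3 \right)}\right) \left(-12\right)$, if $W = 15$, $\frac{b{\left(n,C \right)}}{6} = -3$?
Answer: $4335$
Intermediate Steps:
$b{\left(n,C \right)} = -18$ ($b{\left(n,C \right)} = 6 \left(-3\right) = -18$)
$W + - 5 \left(- 5 \cdot 6 \left(-3\right) + b{\left(0,-3 \right)}\right) \left(-12\right) = 15 + - 5 \left(- 5 \cdot 6 \left(-3\right) - 18\right) \left(-12\right) = 15 + - 5 \left(\left(-5\right) \left(-18\right) - 18\right) \left(-12\right) = 15 + - 5 \left(90 - 18\right) \left(-12\right) = 15 + \left(-5\right) 72 \left(-12\right) = 15 - -4320 = 15 + 4320 = 4335$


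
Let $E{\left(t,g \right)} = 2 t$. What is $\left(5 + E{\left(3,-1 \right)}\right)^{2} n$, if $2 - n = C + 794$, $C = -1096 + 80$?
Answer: $27104$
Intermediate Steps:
$C = -1016$
$n = 224$ ($n = 2 - \left(-1016 + 794\right) = 2 - -222 = 2 + 222 = 224$)
$\left(5 + E{\left(3,-1 \right)}\right)^{2} n = \left(5 + 2 \cdot 3\right)^{2} \cdot 224 = \left(5 + 6\right)^{2} \cdot 224 = 11^{2} \cdot 224 = 121 \cdot 224 = 27104$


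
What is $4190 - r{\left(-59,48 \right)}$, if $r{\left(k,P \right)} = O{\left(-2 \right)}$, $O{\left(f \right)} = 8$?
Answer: $4182$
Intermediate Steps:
$r{\left(k,P \right)} = 8$
$4190 - r{\left(-59,48 \right)} = 4190 - 8 = 4182$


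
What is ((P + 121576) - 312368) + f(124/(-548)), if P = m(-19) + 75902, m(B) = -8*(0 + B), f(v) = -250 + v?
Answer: -15753387/137 ≈ -1.1499e+5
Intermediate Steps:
m(B) = -8*B
P = 76054 (P = -8*(-19) + 75902 = 152 + 75902 = 76054)
((P + 121576) - 312368) + f(124/(-548)) = ((76054 + 121576) - 312368) + (-250 + 124/(-548)) = (197630 - 312368) + (-250 + 124*(-1/548)) = -114738 + (-250 - 31/137) = -114738 - 34281/137 = -15753387/137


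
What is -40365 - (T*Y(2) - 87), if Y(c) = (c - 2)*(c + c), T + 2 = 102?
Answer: -40278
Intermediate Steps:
T = 100 (T = -2 + 102 = 100)
Y(c) = 2*c*(-2 + c) (Y(c) = (-2 + c)*(2*c) = 2*c*(-2 + c))
-40365 - (T*Y(2) - 87) = -40365 - (100*(2*2*(-2 + 2)) - 87) = -40365 - (100*(2*2*0) - 87) = -40365 - (100*0 - 87) = -40365 - (0 - 87) = -40365 - 1*(-87) = -40365 + 87 = -40278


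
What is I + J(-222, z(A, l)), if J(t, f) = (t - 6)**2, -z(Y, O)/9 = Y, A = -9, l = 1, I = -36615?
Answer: 15369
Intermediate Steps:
z(Y, O) = -9*Y
J(t, f) = (-6 + t)**2
I + J(-222, z(A, l)) = -36615 + (-6 - 222)**2 = -36615 + (-228)**2 = -36615 + 51984 = 15369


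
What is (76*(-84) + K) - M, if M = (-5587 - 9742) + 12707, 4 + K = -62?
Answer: -3828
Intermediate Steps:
K = -66 (K = -4 - 62 = -66)
M = -2622 (M = -15329 + 12707 = -2622)
(76*(-84) + K) - M = (76*(-84) - 66) - 1*(-2622) = (-6384 - 66) + 2622 = -6450 + 2622 = -3828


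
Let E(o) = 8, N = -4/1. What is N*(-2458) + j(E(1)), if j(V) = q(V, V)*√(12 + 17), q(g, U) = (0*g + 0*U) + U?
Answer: 9832 + 8*√29 ≈ 9875.1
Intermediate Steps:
N = -4 (N = -4*1 = -4)
q(g, U) = U (q(g, U) = (0 + 0) + U = 0 + U = U)
j(V) = V*√29 (j(V) = V*√(12 + 17) = V*√29)
N*(-2458) + j(E(1)) = -4*(-2458) + 8*√29 = 9832 + 8*√29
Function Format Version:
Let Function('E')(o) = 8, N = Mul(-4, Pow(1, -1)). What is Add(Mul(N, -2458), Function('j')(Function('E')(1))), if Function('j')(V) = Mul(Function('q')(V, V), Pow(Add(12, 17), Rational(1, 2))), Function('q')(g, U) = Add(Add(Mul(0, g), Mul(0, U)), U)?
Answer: Add(9832, Mul(8, Pow(29, Rational(1, 2)))) ≈ 9875.1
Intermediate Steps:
N = -4 (N = Mul(-4, 1) = -4)
Function('q')(g, U) = U (Function('q')(g, U) = Add(Add(0, 0), U) = Add(0, U) = U)
Function('j')(V) = Mul(V, Pow(29, Rational(1, 2))) (Function('j')(V) = Mul(V, Pow(Add(12, 17), Rational(1, 2))) = Mul(V, Pow(29, Rational(1, 2))))
Add(Mul(N, -2458), Function('j')(Function('E')(1))) = Add(Mul(-4, -2458), Mul(8, Pow(29, Rational(1, 2)))) = Add(9832, Mul(8, Pow(29, Rational(1, 2))))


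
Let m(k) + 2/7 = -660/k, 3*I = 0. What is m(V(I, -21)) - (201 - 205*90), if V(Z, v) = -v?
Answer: 127521/7 ≈ 18217.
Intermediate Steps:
I = 0 (I = (⅓)*0 = 0)
m(k) = -2/7 - 660/k
m(V(I, -21)) - (201 - 205*90) = (-2/7 - 660/((-1*(-21)))) - (201 - 205*90) = (-2/7 - 660/21) - (201 - 18450) = (-2/7 - 660*1/21) - 1*(-18249) = (-2/7 - 220/7) + 18249 = -222/7 + 18249 = 127521/7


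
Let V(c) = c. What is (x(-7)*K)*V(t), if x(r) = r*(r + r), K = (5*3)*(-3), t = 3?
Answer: -13230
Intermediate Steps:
K = -45 (K = 15*(-3) = -45)
x(r) = 2*r² (x(r) = r*(2*r) = 2*r²)
(x(-7)*K)*V(t) = ((2*(-7)²)*(-45))*3 = ((2*49)*(-45))*3 = (98*(-45))*3 = -4410*3 = -13230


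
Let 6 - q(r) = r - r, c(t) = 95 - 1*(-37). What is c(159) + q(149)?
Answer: 138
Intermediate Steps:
c(t) = 132 (c(t) = 95 + 37 = 132)
q(r) = 6 (q(r) = 6 - (r - r) = 6 - 1*0 = 6 + 0 = 6)
c(159) + q(149) = 132 + 6 = 138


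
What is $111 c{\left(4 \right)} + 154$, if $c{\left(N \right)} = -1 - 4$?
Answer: $-401$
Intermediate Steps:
$c{\left(N \right)} = -5$
$111 c{\left(4 \right)} + 154 = 111 \left(-5\right) + 154 = -555 + 154 = -401$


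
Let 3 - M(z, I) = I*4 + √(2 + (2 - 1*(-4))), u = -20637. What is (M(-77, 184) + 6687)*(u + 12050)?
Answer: -51126998 + 17174*√2 ≈ -5.1103e+7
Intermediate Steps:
M(z, I) = 3 - 4*I - 2*√2 (M(z, I) = 3 - (I*4 + √(2 + (2 - 1*(-4)))) = 3 - (4*I + √(2 + (2 + 4))) = 3 - (4*I + √(2 + 6)) = 3 - (4*I + √8) = 3 - (4*I + 2*√2) = 3 - (2*√2 + 4*I) = 3 + (-4*I - 2*√2) = 3 - 4*I - 2*√2)
(M(-77, 184) + 6687)*(u + 12050) = ((3 - 4*184 - 2*√2) + 6687)*(-20637 + 12050) = ((3 - 736 - 2*√2) + 6687)*(-8587) = ((-733 - 2*√2) + 6687)*(-8587) = (5954 - 2*√2)*(-8587) = -51126998 + 17174*√2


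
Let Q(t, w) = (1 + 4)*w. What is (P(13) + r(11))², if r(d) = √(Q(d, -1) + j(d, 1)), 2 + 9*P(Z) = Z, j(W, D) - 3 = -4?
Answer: -365/81 + 22*I*√6/9 ≈ -4.5062 + 5.9876*I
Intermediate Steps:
j(W, D) = -1 (j(W, D) = 3 - 4 = -1)
Q(t, w) = 5*w
P(Z) = -2/9 + Z/9
r(d) = I*√6 (r(d) = √(5*(-1) - 1) = √(-5 - 1) = √(-6) = I*√6)
(P(13) + r(11))² = ((-2/9 + (⅑)*13) + I*√6)² = ((-2/9 + 13/9) + I*√6)² = (11/9 + I*√6)²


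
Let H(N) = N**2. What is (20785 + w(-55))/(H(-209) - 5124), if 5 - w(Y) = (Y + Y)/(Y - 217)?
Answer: 2827385/5243752 ≈ 0.53919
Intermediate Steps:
w(Y) = 5 - 2*Y/(-217 + Y) (w(Y) = 5 - (Y + Y)/(Y - 217) = 5 - 2*Y/(-217 + Y))
(20785 + w(-55))/(H(-209) - 5124) = (20785 + (-1085 + 3*(-55))/(-217 - 55))/((-209)**2 - 5124) = (20785 + (-1085 - 165)/(-272))/(43681 - 5124) = (20785 - 1/272*(-1250))/38557 = (20785 + 625/136)*(1/38557) = (2827385/136)*(1/38557) = 2827385/5243752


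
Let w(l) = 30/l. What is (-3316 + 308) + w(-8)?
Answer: -12047/4 ≈ -3011.8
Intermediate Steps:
(-3316 + 308) + w(-8) = (-3316 + 308) + 30/(-8) = -3008 + 30*(-⅛) = -3008 - 15/4 = -12047/4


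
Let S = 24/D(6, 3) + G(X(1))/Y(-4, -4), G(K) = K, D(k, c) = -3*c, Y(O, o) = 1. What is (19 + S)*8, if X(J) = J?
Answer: 416/3 ≈ 138.67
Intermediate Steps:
S = -5/3 (S = 24/((-3*3)) + 1/1 = 24/(-9) + 1*1 = 24*(-1/9) + 1 = -8/3 + 1 = -5/3 ≈ -1.6667)
(19 + S)*8 = (19 - 5/3)*8 = (52/3)*8 = 416/3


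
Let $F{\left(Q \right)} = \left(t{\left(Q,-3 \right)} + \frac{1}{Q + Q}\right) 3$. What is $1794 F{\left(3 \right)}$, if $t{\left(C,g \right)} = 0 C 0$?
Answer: $897$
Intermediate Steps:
$t{\left(C,g \right)} = 0$ ($t{\left(C,g \right)} = 0 \cdot 0 = 0$)
$F{\left(Q \right)} = \frac{3}{2 Q}$ ($F{\left(Q \right)} = \left(0 + \frac{1}{Q + Q}\right) 3 = \left(0 + \frac{1}{2 Q}\right) 3 = \frac{1}{2 Q} 3 = \frac{3}{2 Q}$)
$1794 F{\left(3 \right)} = 1794 \frac{3}{2 \cdot 3} = 1794 \cdot \frac{3}{2} \cdot \frac{1}{3} = 1794 \cdot \frac{1}{2} = 897$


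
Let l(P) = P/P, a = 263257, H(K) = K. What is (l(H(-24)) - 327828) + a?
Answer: -64570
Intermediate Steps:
l(P) = 1
(l(H(-24)) - 327828) + a = (1 - 327828) + 263257 = -327827 + 263257 = -64570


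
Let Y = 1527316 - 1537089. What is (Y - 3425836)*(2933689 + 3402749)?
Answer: -21769523420742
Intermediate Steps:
Y = -9773
(Y - 3425836)*(2933689 + 3402749) = (-9773 - 3425836)*(2933689 + 3402749) = -3435609*6336438 = -21769523420742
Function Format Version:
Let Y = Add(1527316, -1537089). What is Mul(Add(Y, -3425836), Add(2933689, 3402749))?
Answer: -21769523420742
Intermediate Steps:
Y = -9773
Mul(Add(Y, -3425836), Add(2933689, 3402749)) = Mul(Add(-9773, -3425836), Add(2933689, 3402749)) = Mul(-3435609, 6336438) = -21769523420742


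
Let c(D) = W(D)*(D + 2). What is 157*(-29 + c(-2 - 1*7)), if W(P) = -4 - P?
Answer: -10048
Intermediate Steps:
c(D) = (-4 - D)*(2 + D) (c(D) = (-4 - D)*(D + 2) = (-4 - D)*(2 + D))
157*(-29 + c(-2 - 1*7)) = 157*(-29 - (2 + (-2 - 1*7))*(4 + (-2 - 1*7))) = 157*(-29 - (2 + (-2 - 7))*(4 + (-2 - 7))) = 157*(-29 - (2 - 9)*(4 - 9)) = 157*(-29 - 1*(-7)*(-5)) = 157*(-29 - 35) = 157*(-64) = -10048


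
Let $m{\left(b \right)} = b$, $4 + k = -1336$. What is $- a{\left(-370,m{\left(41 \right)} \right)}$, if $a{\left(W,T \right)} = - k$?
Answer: $-1340$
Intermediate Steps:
$k = -1340$ ($k = -4 - 1336 = -1340$)
$a{\left(W,T \right)} = 1340$ ($a{\left(W,T \right)} = \left(-1\right) \left(-1340\right) = 1340$)
$- a{\left(-370,m{\left(41 \right)} \right)} = \left(-1\right) 1340 = -1340$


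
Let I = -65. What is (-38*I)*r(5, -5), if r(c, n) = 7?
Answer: 17290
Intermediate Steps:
(-38*I)*r(5, -5) = -38*(-65)*7 = 2470*7 = 17290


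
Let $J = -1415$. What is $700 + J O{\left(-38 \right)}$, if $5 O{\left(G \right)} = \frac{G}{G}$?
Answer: $417$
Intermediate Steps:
$O{\left(G \right)} = \frac{1}{5}$ ($O{\left(G \right)} = \frac{G \frac{1}{G}}{5} = \frac{1}{5} \cdot 1 = \frac{1}{5}$)
$700 + J O{\left(-38 \right)} = 700 - 283 = 417$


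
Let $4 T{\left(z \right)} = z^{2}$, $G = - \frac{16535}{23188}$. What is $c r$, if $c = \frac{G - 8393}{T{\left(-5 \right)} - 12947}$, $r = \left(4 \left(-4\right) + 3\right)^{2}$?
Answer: $\frac{32893047811}{300070111} \approx 109.62$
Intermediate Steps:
$G = - \frac{16535}{23188}$ ($G = \left(-16535\right) \frac{1}{23188} = - \frac{16535}{23188} \approx -0.71308$)
$T{\left(z \right)} = \frac{z^{2}}{4}$
$r = 169$ ($r = \left(-16 + 3\right)^{2} = \left(-13\right)^{2} = 169$)
$c = \frac{194633419}{300070111}$ ($c = \frac{- \frac{16535}{23188} - 8393}{\frac{\left(-5\right)^{2}}{4} - 12947} = - \frac{194633419}{23188 \left(\frac{1}{4} \cdot 25 - 12947\right)} = - \frac{194633419}{23188 \left(\frac{25}{4} - 12947\right)} = - \frac{194633419}{23188 \left(- \frac{51763}{4}\right)} = \left(- \frac{194633419}{23188}\right) \left(- \frac{4}{51763}\right) = \frac{194633419}{300070111} \approx 0.64863$)
$c r = \frac{194633419}{300070111} \cdot 169 = \frac{32893047811}{300070111}$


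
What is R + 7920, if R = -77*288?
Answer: -14256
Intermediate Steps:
R = -22176
R + 7920 = -22176 + 7920 = -14256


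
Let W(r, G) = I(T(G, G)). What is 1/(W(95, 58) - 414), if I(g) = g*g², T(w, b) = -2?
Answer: -1/422 ≈ -0.0023697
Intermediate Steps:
I(g) = g³
W(r, G) = -8 (W(r, G) = (-2)³ = -8)
1/(W(95, 58) - 414) = 1/(-8 - 414) = 1/(-422) = -1/422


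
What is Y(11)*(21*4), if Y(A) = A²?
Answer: 10164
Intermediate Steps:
Y(11)*(21*4) = 11²*(21*4) = 121*84 = 10164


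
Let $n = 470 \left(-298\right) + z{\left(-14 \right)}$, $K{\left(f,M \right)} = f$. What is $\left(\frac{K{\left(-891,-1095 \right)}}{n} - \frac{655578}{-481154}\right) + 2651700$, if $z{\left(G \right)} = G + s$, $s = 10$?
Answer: $\frac{29784066161923401}{11232058976} \approx 2.6517 \cdot 10^{6}$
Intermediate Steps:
$z{\left(G \right)} = 10 + G$ ($z{\left(G \right)} = G + 10 = 10 + G$)
$n = -140064$ ($n = 470 \left(-298\right) + \left(10 - 14\right) = -140060 - 4 = -140064$)
$\left(\frac{K{\left(-891,-1095 \right)}}{n} - \frac{655578}{-481154}\right) + 2651700 = \left(- \frac{891}{-140064} - \frac{655578}{-481154}\right) + 2651700 = \left(\left(-891\right) \left(- \frac{1}{140064}\right) - - \frac{327789}{240577}\right) + 2651700 = \left(\frac{297}{46688} + \frac{327789}{240577}\right) + 2651700 = \frac{15375264201}{11232058976} + 2651700 = \frac{29784066161923401}{11232058976}$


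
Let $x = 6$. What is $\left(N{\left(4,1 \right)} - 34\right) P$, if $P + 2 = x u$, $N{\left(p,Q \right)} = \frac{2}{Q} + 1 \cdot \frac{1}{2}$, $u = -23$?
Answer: $4410$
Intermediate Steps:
$N{\left(p,Q \right)} = \frac{1}{2} + \frac{2}{Q}$ ($N{\left(p,Q \right)} = \frac{2}{Q} + 1 \cdot \frac{1}{2} = \frac{2}{Q} + \frac{1}{2} = \frac{1}{2} + \frac{2}{Q}$)
$P = -140$ ($P = -2 + 6 \left(-23\right) = -2 - 138 = -140$)
$\left(N{\left(4,1 \right)} - 34\right) P = \left(\frac{4 + 1}{2 \cdot 1} - 34\right) \left(-140\right) = \left(\frac{1}{2} \cdot 1 \cdot 5 - 34\right) \left(-140\right) = \left(\frac{5}{2} - 34\right) \left(-140\right) = \left(- \frac{63}{2}\right) \left(-140\right) = 4410$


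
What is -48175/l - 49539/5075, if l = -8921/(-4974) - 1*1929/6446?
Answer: -1191679399161/36951800 ≈ -32250.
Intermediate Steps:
l = 11977480/8015601 (l = -8921*(-1/4974) - 1929*1/6446 = 8921/4974 - 1929/6446 = 11977480/8015601 ≈ 1.4943)
-48175/l - 49539/5075 = -48175/11977480/8015601 - 49539/5075 = -48175*8015601/11977480 - 49539*1/5075 = -1643198205/50968 - 7077/725 = -1191679399161/36951800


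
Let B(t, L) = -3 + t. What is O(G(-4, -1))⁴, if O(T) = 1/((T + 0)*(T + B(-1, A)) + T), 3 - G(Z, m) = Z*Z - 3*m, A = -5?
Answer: 1/8540717056 ≈ 1.1709e-10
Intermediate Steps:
G(Z, m) = 3 - Z² + 3*m (G(Z, m) = 3 - (Z*Z - 3*m) = 3 - (Z² - 3*m) = 3 + (-Z² + 3*m) = 3 - Z² + 3*m)
O(T) = 1/(T + T*(-4 + T)) (O(T) = 1/((T + 0)*(T + (-3 - 1)) + T) = 1/(T*(T - 4) + T) = 1/(T*(-4 + T) + T) = 1/(T + T*(-4 + T)))
O(G(-4, -1))⁴ = (1/((3 - 1*(-4)² + 3*(-1))*(-3 + (3 - 1*(-4)² + 3*(-1)))))⁴ = (1/((3 - 1*16 - 3)*(-3 + (3 - 1*16 - 3))))⁴ = (1/((3 - 16 - 3)*(-3 + (3 - 16 - 3))))⁴ = (1/((-16)*(-3 - 16)))⁴ = (-1/16/(-19))⁴ = (-1/16*(-1/19))⁴ = (1/304)⁴ = 1/8540717056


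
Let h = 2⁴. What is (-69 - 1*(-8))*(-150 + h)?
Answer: 8174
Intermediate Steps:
h = 16
(-69 - 1*(-8))*(-150 + h) = (-69 - 1*(-8))*(-150 + 16) = (-69 + 8)*(-134) = -61*(-134) = 8174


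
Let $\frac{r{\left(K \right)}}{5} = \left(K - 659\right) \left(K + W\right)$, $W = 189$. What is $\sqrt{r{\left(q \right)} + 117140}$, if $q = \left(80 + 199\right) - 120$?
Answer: $2 i \sqrt{188215} \approx 867.67 i$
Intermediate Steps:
$q = 159$ ($q = 279 - 120 = 159$)
$r{\left(K \right)} = 5 \left(-659 + K\right) \left(189 + K\right)$ ($r{\left(K \right)} = 5 \left(K - 659\right) \left(K + 189\right) = 5 \left(-659 + K\right) \left(189 + K\right)$)
$\sqrt{r{\left(q \right)} + 117140} = \sqrt{\left(-622755 - 373650 + 5 \cdot 159^{2}\right) + 117140} = \sqrt{\left(-622755 - 373650 + 5 \cdot 25281\right) + 117140} = \sqrt{\left(-622755 - 373650 + 126405\right) + 117140} = \sqrt{-870000 + 117140} = \sqrt{-752860} = 2 i \sqrt{188215}$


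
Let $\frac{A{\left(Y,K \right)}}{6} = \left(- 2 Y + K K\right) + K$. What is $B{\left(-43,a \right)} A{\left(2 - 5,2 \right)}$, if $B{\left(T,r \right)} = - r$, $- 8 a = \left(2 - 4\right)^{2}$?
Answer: $36$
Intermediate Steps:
$A{\left(Y,K \right)} = - 12 Y + 6 K + 6 K^{2}$ ($A{\left(Y,K \right)} = 6 \left(\left(- 2 Y + K K\right) + K\right) = 6 \left(\left(- 2 Y + K^{2}\right) + K\right) = 6 \left(\left(K^{2} - 2 Y\right) + K\right) = 6 \left(K + K^{2} - 2 Y\right) = - 12 Y + 6 K + 6 K^{2}$)
$a = - \frac{1}{2}$ ($a = - \frac{\left(2 - 4\right)^{2}}{8} = - \frac{\left(-2\right)^{2}}{8} = \left(- \frac{1}{8}\right) 4 = - \frac{1}{2} \approx -0.5$)
$B{\left(-43,a \right)} A{\left(2 - 5,2 \right)} = \left(-1\right) \left(- \frac{1}{2}\right) \left(- 12 \left(2 - 5\right) + 6 \cdot 2 + 6 \cdot 2^{2}\right) = \frac{\left(-12\right) \left(-3\right) + 12 + 6 \cdot 4}{2} = \frac{36 + 12 + 24}{2} = \frac{1}{2} \cdot 72 = 36$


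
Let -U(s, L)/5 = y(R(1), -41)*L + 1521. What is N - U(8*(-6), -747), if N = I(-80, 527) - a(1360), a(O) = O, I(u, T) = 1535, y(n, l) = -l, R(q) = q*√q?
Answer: -145355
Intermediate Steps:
R(q) = q^(3/2)
N = 175 (N = 1535 - 1*1360 = 1535 - 1360 = 175)
U(s, L) = -7605 - 205*L (U(s, L) = -5*((-1*(-41))*L + 1521) = -5*(41*L + 1521) = -5*(1521 + 41*L) = -7605 - 205*L)
N - U(8*(-6), -747) = 175 - (-7605 - 205*(-747)) = 175 - (-7605 + 153135) = 175 - 1*145530 = 175 - 145530 = -145355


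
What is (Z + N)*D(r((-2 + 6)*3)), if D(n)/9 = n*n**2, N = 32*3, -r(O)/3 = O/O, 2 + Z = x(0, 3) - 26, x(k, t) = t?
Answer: -17253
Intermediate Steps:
Z = -25 (Z = -2 + (3 - 26) = -2 - 23 = -25)
r(O) = -3 (r(O) = -3*O/O = -3*1 = -3)
N = 96
D(n) = 9*n**3 (D(n) = 9*(n*n**2) = 9*n**3)
(Z + N)*D(r((-2 + 6)*3)) = (-25 + 96)*(9*(-3)**3) = 71*(9*(-27)) = 71*(-243) = -17253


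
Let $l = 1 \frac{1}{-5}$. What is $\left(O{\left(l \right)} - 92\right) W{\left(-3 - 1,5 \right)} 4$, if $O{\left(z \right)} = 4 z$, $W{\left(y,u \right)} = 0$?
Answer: $0$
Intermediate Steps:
$l = - \frac{1}{5}$ ($l = 1 \left(- \frac{1}{5}\right) = - \frac{1}{5} \approx -0.2$)
$\left(O{\left(l \right)} - 92\right) W{\left(-3 - 1,5 \right)} 4 = \left(4 \left(- \frac{1}{5}\right) - 92\right) 0 \cdot 4 = \left(- \frac{4}{5} - 92\right) 0 = \left(- \frac{464}{5}\right) 0 = 0$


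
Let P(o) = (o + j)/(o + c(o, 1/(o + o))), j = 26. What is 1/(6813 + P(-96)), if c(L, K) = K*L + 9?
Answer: 173/1178789 ≈ 0.00014676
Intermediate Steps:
c(L, K) = 9 + K*L
P(o) = (26 + o)/(19/2 + o) (P(o) = (o + 26)/(o + (9 + o/(o + o))) = (26 + o)/(o + (9 + o/((2*o)))) = (26 + o)/(o + (9 + (1/(2*o))*o)) = (26 + o)/(o + (9 + ½)) = (26 + o)/(o + 19/2) = (26 + o)/(19/2 + o))
1/(6813 + P(-96)) = 1/(6813 + 2*(26 - 96)/(19 + 2*(-96))) = 1/(6813 + 2*(-70)/(19 - 192)) = 1/(6813 + 2*(-70)/(-173)) = 1/(6813 + 2*(-1/173)*(-70)) = 1/(6813 + 140/173) = 1/(1178789/173) = 173/1178789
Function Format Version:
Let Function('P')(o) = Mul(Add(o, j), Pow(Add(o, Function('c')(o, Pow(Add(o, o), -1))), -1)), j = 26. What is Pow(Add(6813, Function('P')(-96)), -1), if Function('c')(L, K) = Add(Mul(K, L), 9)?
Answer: Rational(173, 1178789) ≈ 0.00014676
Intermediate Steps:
Function('c')(L, K) = Add(9, Mul(K, L))
Function('P')(o) = Mul(Pow(Add(Rational(19, 2), o), -1), Add(26, o)) (Function('P')(o) = Mul(Add(o, 26), Pow(Add(o, Add(9, Mul(Pow(Add(o, o), -1), o))), -1)) = Mul(Add(26, o), Pow(Add(o, Add(9, Mul(Pow(Mul(2, o), -1), o))), -1)) = Mul(Add(26, o), Pow(Add(o, Add(9, Mul(Mul(Rational(1, 2), Pow(o, -1)), o))), -1)) = Mul(Add(26, o), Pow(Add(o, Add(9, Rational(1, 2))), -1)) = Mul(Add(26, o), Pow(Add(o, Rational(19, 2)), -1)) = Mul(Add(26, o), Pow(Add(Rational(19, 2), o), -1)) = Mul(Pow(Add(Rational(19, 2), o), -1), Add(26, o)))
Pow(Add(6813, Function('P')(-96)), -1) = Pow(Add(6813, Mul(2, Pow(Add(19, Mul(2, -96)), -1), Add(26, -96))), -1) = Pow(Add(6813, Mul(2, Pow(Add(19, -192), -1), -70)), -1) = Pow(Add(6813, Mul(2, Pow(-173, -1), -70)), -1) = Pow(Add(6813, Mul(2, Rational(-1, 173), -70)), -1) = Pow(Add(6813, Rational(140, 173)), -1) = Pow(Rational(1178789, 173), -1) = Rational(173, 1178789)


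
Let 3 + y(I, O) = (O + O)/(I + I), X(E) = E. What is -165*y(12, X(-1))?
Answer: 2035/4 ≈ 508.75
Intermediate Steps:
y(I, O) = -3 + O/I (y(I, O) = -3 + (O + O)/(I + I) = -3 + (2*O)/((2*I)) = -3 + (2*O)*(1/(2*I)) = -3 + O/I)
-165*y(12, X(-1)) = -165*(-3 - 1/12) = -165*(-37/12) = 2035/4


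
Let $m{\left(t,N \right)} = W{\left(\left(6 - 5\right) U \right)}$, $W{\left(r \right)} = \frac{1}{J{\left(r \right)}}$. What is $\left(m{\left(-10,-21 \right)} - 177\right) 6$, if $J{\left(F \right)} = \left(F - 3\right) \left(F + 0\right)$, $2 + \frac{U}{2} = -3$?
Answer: $- \frac{69027}{65} \approx -1062.0$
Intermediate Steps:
$U = -10$ ($U = -4 + 2 \left(-3\right) = -4 - 6 = -10$)
$J{\left(F \right)} = F \left(-3 + F\right)$ ($J{\left(F \right)} = \left(-3 + F\right) F = F \left(-3 + F\right)$)
$W{\left(r \right)} = \frac{1}{r \left(-3 + r\right)}$
$m{\left(t,N \right)} = \frac{1}{130}$ ($m{\left(t,N \right)} = \frac{1}{\left(6 - 5\right) \left(-10\right) \left(-3 + \left(6 - 5\right) \left(-10\right)\right)} = \frac{1}{1 \left(-10\right) \left(-3 + 1 \left(-10\right)\right)} = \frac{1}{\left(-10\right) \left(-3 - 10\right)} = - \frac{1}{10 \left(-13\right)} = \left(- \frac{1}{10}\right) \left(- \frac{1}{13}\right) = \frac{1}{130}$)
$\left(m{\left(-10,-21 \right)} - 177\right) 6 = \left(\frac{1}{130} - 177\right) 6 = \left(- \frac{23009}{130}\right) 6 = - \frac{69027}{65}$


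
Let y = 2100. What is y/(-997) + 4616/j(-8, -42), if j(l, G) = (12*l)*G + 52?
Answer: -993562/1017937 ≈ -0.97605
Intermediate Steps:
j(l, G) = 52 + 12*G*l (j(l, G) = 12*G*l + 52 = 52 + 12*G*l)
y/(-997) + 4616/j(-8, -42) = 2100/(-997) + 4616/(52 + 12*(-42)*(-8)) = 2100*(-1/997) + 4616/(52 + 4032) = -2100/997 + 4616/4084 = -2100/997 + 4616*(1/4084) = -2100/997 + 1154/1021 = -993562/1017937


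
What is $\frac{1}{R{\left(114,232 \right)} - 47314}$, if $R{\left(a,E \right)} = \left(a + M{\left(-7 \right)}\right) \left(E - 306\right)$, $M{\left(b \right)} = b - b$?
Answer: $- \frac{1}{55750} \approx -1.7937 \cdot 10^{-5}$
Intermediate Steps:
$M{\left(b \right)} = 0$
$R{\left(a,E \right)} = a \left(-306 + E\right)$ ($R{\left(a,E \right)} = \left(a + 0\right) \left(E - 306\right) = a \left(-306 + E\right)$)
$\frac{1}{R{\left(114,232 \right)} - 47314} = \frac{1}{114 \left(-306 + 232\right) - 47314} = \frac{1}{114 \left(-74\right) - 47314} = \frac{1}{-8436 - 47314} = \frac{1}{-55750} = - \frac{1}{55750}$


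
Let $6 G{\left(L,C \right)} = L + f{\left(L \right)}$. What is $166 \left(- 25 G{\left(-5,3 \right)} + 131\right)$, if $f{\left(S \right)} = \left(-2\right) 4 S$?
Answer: $- \frac{7387}{3} \approx -2462.3$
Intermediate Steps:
$f{\left(S \right)} = - 8 S$
$G{\left(L,C \right)} = - \frac{7 L}{6}$ ($G{\left(L,C \right)} = \frac{L - 8 L}{6} = \frac{\left(-7\right) L}{6} = - \frac{7 L}{6}$)
$166 \left(- 25 G{\left(-5,3 \right)} + 131\right) = 166 \left(- 25 \left(\left(- \frac{7}{6}\right) \left(-5\right)\right) + 131\right) = 166 \left(\left(-25\right) \frac{35}{6} + 131\right) = 166 \left(- \frac{875}{6} + 131\right) = 166 \left(- \frac{89}{6}\right) = - \frac{7387}{3}$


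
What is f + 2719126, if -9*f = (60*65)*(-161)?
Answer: 8366678/3 ≈ 2.7889e+6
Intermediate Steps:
f = 209300/3 (f = -60*65*(-161)/9 = -1300*(-161)/3 = -⅑*(-627900) = 209300/3 ≈ 69767.)
f + 2719126 = 209300/3 + 2719126 = 8366678/3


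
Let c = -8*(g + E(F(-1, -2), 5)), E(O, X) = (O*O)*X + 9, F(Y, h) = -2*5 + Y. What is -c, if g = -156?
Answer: 3664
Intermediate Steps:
F(Y, h) = -10 + Y
E(O, X) = 9 + X*O² (E(O, X) = O²*X + 9 = X*O² + 9 = 9 + X*O²)
c = -3664 (c = -8*(-156 + (9 + 5*(-10 - 1)²)) = -8*(-156 + (9 + 5*(-11)²)) = -8*(-156 + (9 + 5*121)) = -8*(-156 + (9 + 605)) = -8*(-156 + 614) = -8*458 = -3664)
-c = -1*(-3664) = 3664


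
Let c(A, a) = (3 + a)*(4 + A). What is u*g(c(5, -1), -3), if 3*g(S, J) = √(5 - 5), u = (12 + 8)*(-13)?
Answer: 0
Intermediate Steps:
u = -260 (u = 20*(-13) = -260)
g(S, J) = 0 (g(S, J) = √(5 - 5)/3 = √0/3 = (⅓)*0 = 0)
u*g(c(5, -1), -3) = -260*0 = 0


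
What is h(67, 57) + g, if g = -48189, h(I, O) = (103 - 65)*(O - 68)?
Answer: -48607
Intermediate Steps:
h(I, O) = -2584 + 38*O (h(I, O) = 38*(-68 + O) = -2584 + 38*O)
h(67, 57) + g = (-2584 + 38*57) - 48189 = (-2584 + 2166) - 48189 = -418 - 48189 = -48607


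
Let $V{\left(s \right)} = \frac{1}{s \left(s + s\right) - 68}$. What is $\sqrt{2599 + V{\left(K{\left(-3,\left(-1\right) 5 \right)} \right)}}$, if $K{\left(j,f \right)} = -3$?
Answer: $\frac{\sqrt{259898}}{10} \approx 50.98$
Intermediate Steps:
$V{\left(s \right)} = \frac{1}{-68 + 2 s^{2}}$ ($V{\left(s \right)} = \frac{1}{s 2 s - 68} = \frac{1}{2 s^{2} - 68} = \frac{1}{-68 + 2 s^{2}}$)
$\sqrt{2599 + V{\left(K{\left(-3,\left(-1\right) 5 \right)} \right)}} = \sqrt{2599 + \frac{1}{2 \left(-34 + \left(-3\right)^{2}\right)}} = \sqrt{2599 + \frac{1}{2 \left(-34 + 9\right)}} = \sqrt{2599 + \frac{1}{2 \left(-25\right)}} = \sqrt{2599 + \frac{1}{2} \left(- \frac{1}{25}\right)} = \sqrt{2599 - \frac{1}{50}} = \sqrt{\frac{129949}{50}} = \frac{\sqrt{259898}}{10}$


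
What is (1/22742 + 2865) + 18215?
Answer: 479401361/22742 ≈ 21080.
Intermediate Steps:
(1/22742 + 2865) + 18215 = 65155831/22742 + 18215 = 479401361/22742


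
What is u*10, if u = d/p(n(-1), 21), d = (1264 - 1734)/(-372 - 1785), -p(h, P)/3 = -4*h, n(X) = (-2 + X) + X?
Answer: -1175/25884 ≈ -0.045395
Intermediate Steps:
n(X) = -2 + 2*X
p(h, P) = 12*h (p(h, P) = -(-12)*h = 12*h)
d = 470/2157 (d = -470/(-2157) = -470*(-1/2157) = 470/2157 ≈ 0.21790)
u = -235/51768 (u = 470/(2157*((12*(-2 + 2*(-1))))) = 470/(2157*((12*(-2 - 2)))) = 470/(2157*((12*(-4)))) = (470/2157)/(-48) = (470/2157)*(-1/48) = -235/51768 ≈ -0.0045395)
u*10 = -235/51768*10 = -1175/25884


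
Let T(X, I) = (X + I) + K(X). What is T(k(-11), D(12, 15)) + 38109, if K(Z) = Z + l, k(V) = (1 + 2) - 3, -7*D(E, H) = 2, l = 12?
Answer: 266845/7 ≈ 38121.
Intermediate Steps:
D(E, H) = -2/7 (D(E, H) = -⅐*2 = -2/7)
k(V) = 0 (k(V) = 3 - 3 = 0)
K(Z) = 12 + Z (K(Z) = Z + 12 = 12 + Z)
T(X, I) = 12 + I + 2*X (T(X, I) = (X + I) + (12 + X) = (I + X) + (12 + X) = 12 + I + 2*X)
T(k(-11), D(12, 15)) + 38109 = (12 - 2/7 + 2*0) + 38109 = (12 - 2/7 + 0) + 38109 = 82/7 + 38109 = 266845/7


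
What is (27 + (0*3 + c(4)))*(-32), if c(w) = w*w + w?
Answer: -1504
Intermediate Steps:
c(w) = w + w² (c(w) = w² + w = w + w²)
(27 + (0*3 + c(4)))*(-32) = (27 + (0*3 + 4*(1 + 4)))*(-32) = (27 + (0 + 4*5))*(-32) = (27 + (0 + 20))*(-32) = (27 + 20)*(-32) = 47*(-32) = -1504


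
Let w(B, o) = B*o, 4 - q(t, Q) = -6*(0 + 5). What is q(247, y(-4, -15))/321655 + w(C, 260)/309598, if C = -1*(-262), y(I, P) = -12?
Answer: 10960832466/49791872345 ≈ 0.22013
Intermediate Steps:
C = 262
q(t, Q) = 34 (q(t, Q) = 4 - (-6)*(0 + 5) = 4 - (-6)*5 = 4 - 1*(-30) = 4 + 30 = 34)
q(247, y(-4, -15))/321655 + w(C, 260)/309598 = 34/321655 + (262*260)/309598 = 34*(1/321655) + 68120*(1/309598) = 34/321655 + 34060/154799 = 10960832466/49791872345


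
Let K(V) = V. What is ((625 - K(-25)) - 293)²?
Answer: 127449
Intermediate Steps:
((625 - K(-25)) - 293)² = ((625 - 1*(-25)) - 293)² = ((625 + 25) - 293)² = (650 - 293)² = 357² = 127449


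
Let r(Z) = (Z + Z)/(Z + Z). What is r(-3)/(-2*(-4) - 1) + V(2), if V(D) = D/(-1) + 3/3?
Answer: -6/7 ≈ -0.85714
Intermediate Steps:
r(Z) = 1 (r(Z) = (2*Z)/((2*Z)) = (2*Z)*(1/(2*Z)) = 1)
V(D) = 1 - D (V(D) = D*(-1) + 3*(1/3) = -D + 1 = 1 - D)
r(-3)/(-2*(-4) - 1) + V(2) = 1/(-2*(-4) - 1) + (1 - 1*2) = 1/(8 - 1) + (1 - 2) = 1/7 - 1 = -6/7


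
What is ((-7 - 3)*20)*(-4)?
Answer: 800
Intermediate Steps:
((-7 - 3)*20)*(-4) = -10*20*(-4) = -200*(-4) = 800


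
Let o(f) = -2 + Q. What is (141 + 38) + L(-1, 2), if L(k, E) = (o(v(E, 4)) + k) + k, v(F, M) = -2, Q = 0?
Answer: 175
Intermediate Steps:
o(f) = -2 (o(f) = -2 + 0 = -2)
L(k, E) = -2 + 2*k (L(k, E) = (-2 + k) + k = -2 + 2*k)
(141 + 38) + L(-1, 2) = (141 + 38) + (-2 + 2*(-1)) = 179 + (-2 - 2) = 179 - 4 = 175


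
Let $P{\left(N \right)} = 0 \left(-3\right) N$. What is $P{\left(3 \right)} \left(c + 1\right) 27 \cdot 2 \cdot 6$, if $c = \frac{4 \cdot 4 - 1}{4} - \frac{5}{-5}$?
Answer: $0$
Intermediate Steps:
$P{\left(N \right)} = 0$ ($P{\left(N \right)} = 0 N = 0$)
$c = \frac{19}{4}$ ($c = \left(16 - 1\right) \frac{1}{4} - -1 = 15 \cdot \frac{1}{4} + 1 = \frac{15}{4} + 1 = \frac{19}{4} \approx 4.75$)
$P{\left(3 \right)} \left(c + 1\right) 27 \cdot 2 \cdot 6 = 0 \left(\frac{19}{4} + 1\right) 27 \cdot 2 \cdot 6 = 0 \cdot \frac{23}{4} \cdot 27 \cdot 12 = 0 \cdot 27 \cdot 12 = 0 \cdot 12 = 0$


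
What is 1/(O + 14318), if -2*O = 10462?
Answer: 1/9087 ≈ 0.00011005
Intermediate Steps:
O = -5231 (O = -1/2*10462 = -5231)
1/(O + 14318) = 1/(-5231 + 14318) = 1/9087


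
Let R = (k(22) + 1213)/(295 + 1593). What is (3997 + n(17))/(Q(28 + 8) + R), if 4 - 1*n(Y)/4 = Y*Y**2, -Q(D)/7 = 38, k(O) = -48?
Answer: 29526432/501043 ≈ 58.930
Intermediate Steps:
Q(D) = -266 (Q(D) = -7*38 = -266)
R = 1165/1888 (R = (-48 + 1213)/(295 + 1593) = 1165/1888 ≈ 0.61705)
n(Y) = 16 - 4*Y**3 (n(Y) = 16 - 4*Y*Y**2 = 16 - 4*Y**3)
(3997 + n(17))/(Q(28 + 8) + R) = (3997 + (16 - 4*17**3))/(-266 + 1165/1888) = (3997 + (16 - 4*4913))/(-501043/1888) = (3997 + (16 - 19652))*(-1888/501043) = (3997 - 19636)*(-1888/501043) = -15639*(-1888/501043) = 29526432/501043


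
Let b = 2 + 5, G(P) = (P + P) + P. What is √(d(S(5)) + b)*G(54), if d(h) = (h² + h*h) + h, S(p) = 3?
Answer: 324*√7 ≈ 857.22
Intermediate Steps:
G(P) = 3*P (G(P) = 2*P + P = 3*P)
d(h) = h + 2*h² (d(h) = (h² + h²) + h = 2*h² + h = h + 2*h²)
b = 7
√(d(S(5)) + b)*G(54) = √(3*(1 + 2*3) + 7)*(3*54) = √(3*(1 + 6) + 7)*162 = √(3*7 + 7)*162 = √(21 + 7)*162 = √28*162 = (2*√7)*162 = 324*√7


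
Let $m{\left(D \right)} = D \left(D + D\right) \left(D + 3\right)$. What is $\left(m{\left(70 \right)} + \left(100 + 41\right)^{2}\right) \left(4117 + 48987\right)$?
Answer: $39046362224$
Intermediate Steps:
$m{\left(D \right)} = 2 D^{2} \left(3 + D\right)$ ($m{\left(D \right)} = D 2 D \left(3 + D\right) = 2 D^{2} \left(3 + D\right)$)
$\left(m{\left(70 \right)} + \left(100 + 41\right)^{2}\right) \left(4117 + 48987\right) = \left(2 \cdot 70^{2} \left(3 + 70\right) + \left(100 + 41\right)^{2}\right) \left(4117 + 48987\right) = \left(2 \cdot 4900 \cdot 73 + 141^{2}\right) 53104 = \left(715400 + 19881\right) 53104 = 735281 \cdot 53104 = 39046362224$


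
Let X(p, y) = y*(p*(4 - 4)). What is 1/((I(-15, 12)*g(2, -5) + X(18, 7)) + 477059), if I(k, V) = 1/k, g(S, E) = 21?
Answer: 5/2385288 ≈ 2.0962e-6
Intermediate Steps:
X(p, y) = 0 (X(p, y) = y*(p*0) = y*0 = 0)
1/((I(-15, 12)*g(2, -5) + X(18, 7)) + 477059) = 1/((21/(-15) + 0) + 477059) = 1/((-1/15*21 + 0) + 477059) = 1/((-7/5 + 0) + 477059) = 1/(-7/5 + 477059) = 1/(2385288/5) = 5/2385288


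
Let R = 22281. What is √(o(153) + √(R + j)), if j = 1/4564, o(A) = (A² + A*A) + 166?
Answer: √(244670307616 + 2282*√116028843385)/2282 ≈ 217.10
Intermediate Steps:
o(A) = 166 + 2*A² (o(A) = (A² + A²) + 166 = 2*A² + 166 = 166 + 2*A²)
j = 1/4564 ≈ 0.00021911
√(o(153) + √(R + j)) = √((166 + 2*153²) + √(22281 + 1/4564)) = √((166 + 2*23409) + √(101690485/4564)) = √((166 + 46818) + √116028843385/2282) = √(46984 + √116028843385/2282)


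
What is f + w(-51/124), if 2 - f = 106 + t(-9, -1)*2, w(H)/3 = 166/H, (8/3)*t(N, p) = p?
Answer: -89357/68 ≈ -1314.1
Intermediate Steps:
t(N, p) = 3*p/8
w(H) = 498/H (w(H) = 3*(166/H) = 498/H)
f = -413/4 (f = 2 - (106 + ((3/8)*(-1))*2) = 2 - (106 - 3/8*2) = 2 - (106 - ¾) = 2 - 1*421/4 = 2 - 421/4 = -413/4 ≈ -103.25)
f + w(-51/124) = -413/4 + 498/((-51/124)) = -413/4 + 498/((-51*1/124)) = -413/4 + 498/(-51/124) = -413/4 + 498*(-124/51) = -413/4 - 20584/17 = -89357/68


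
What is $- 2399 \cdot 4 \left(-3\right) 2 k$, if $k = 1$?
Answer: $57576$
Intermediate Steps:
$- 2399 \cdot 4 \left(-3\right) 2 k = - 2399 \cdot 4 \left(-3\right) 2 \cdot 1 = - 2399 \left(-12\right) 2 \cdot 1 = - 2399 \left(\left(-24\right) 1\right) = \left(-2399\right) \left(-24\right) = 57576$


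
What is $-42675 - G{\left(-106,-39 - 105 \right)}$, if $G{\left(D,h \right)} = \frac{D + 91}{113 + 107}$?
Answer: $- \frac{1877697}{44} \approx -42675.0$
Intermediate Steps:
$G{\left(D,h \right)} = \frac{91}{220} + \frac{D}{220}$ ($G{\left(D,h \right)} = \frac{91 + D}{220} = \left(91 + D\right) \frac{1}{220} = \frac{91}{220} + \frac{D}{220}$)
$-42675 - G{\left(-106,-39 - 105 \right)} = -42675 - \left(\frac{91}{220} + \frac{1}{220} \left(-106\right)\right) = -42675 - \left(\frac{91}{220} - \frac{53}{110}\right) = -42675 - - \frac{3}{44} = -42675 + \frac{3}{44} = - \frac{1877697}{44}$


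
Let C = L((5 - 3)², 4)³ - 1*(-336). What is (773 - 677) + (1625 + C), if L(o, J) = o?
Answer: 2121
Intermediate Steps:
C = 400 (C = ((5 - 3)²)³ - 1*(-336) = (2²)³ + 336 = 4³ + 336 = 64 + 336 = 400)
(773 - 677) + (1625 + C) = (773 - 677) + (1625 + 400) = 96 + 2025 = 2121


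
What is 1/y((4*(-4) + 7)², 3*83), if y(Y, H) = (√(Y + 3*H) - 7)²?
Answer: (7 - 6*√23)⁻² ≈ 0.0021090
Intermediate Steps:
y(Y, H) = (-7 + √(Y + 3*H))²
1/y((4*(-4) + 7)², 3*83) = 1/((-7 + √((4*(-4) + 7)² + 3*(3*83)))²) = 1/((-7 + √((-16 + 7)² + 3*249))²) = 1/((-7 + √((-9)² + 747))²) = 1/((-7 + √(81 + 747))²) = 1/((-7 + √828)²) = 1/((-7 + 6*√23)²) = (-7 + 6*√23)⁻²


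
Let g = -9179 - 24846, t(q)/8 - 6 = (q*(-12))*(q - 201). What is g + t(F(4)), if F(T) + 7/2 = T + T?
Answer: 50911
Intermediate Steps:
F(T) = -7/2 + 2*T (F(T) = -7/2 + (T + T) = -7/2 + 2*T)
t(q) = 48 - 96*q*(-201 + q) (t(q) = 48 + 8*((q*(-12))*(q - 201)) = 48 + 8*((-12*q)*(-201 + q)) = 48 + 8*(-12*q*(-201 + q)) = 48 - 96*q*(-201 + q))
g = -34025
g + t(F(4)) = -34025 + (48 - 96*(-7/2 + 2*4)² + 19296*(-7/2 + 2*4)) = -34025 + (48 - 96*(-7/2 + 8)² + 19296*(-7/2 + 8)) = -34025 + (48 - 96*(9/2)² + 19296*(9/2)) = -34025 + (48 - 96*81/4 + 86832) = -34025 + (48 - 1944 + 86832) = -34025 + 84936 = 50911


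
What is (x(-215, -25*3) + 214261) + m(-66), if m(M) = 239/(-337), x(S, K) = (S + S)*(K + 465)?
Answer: 15690818/337 ≈ 46560.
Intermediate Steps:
x(S, K) = 2*S*(465 + K) (x(S, K) = (2*S)*(465 + K) = 2*S*(465 + K))
m(M) = -239/337 (m(M) = 239*(-1/337) = -239/337)
(x(-215, -25*3) + 214261) + m(-66) = (2*(-215)*(465 - 25*3) + 214261) - 239/337 = (2*(-215)*(465 - 75) + 214261) - 239/337 = (2*(-215)*390 + 214261) - 239/337 = (-167700 + 214261) - 239/337 = 46561 - 239/337 = 15690818/337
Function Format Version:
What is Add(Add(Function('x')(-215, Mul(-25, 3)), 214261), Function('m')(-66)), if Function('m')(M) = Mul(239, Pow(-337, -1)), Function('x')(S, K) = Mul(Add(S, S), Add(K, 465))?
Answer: Rational(15690818, 337) ≈ 46560.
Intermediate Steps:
Function('x')(S, K) = Mul(2, S, Add(465, K)) (Function('x')(S, K) = Mul(Mul(2, S), Add(465, K)) = Mul(2, S, Add(465, K)))
Function('m')(M) = Rational(-239, 337) (Function('m')(M) = Mul(239, Rational(-1, 337)) = Rational(-239, 337))
Add(Add(Function('x')(-215, Mul(-25, 3)), 214261), Function('m')(-66)) = Add(Add(Mul(2, -215, Add(465, Mul(-25, 3))), 214261), Rational(-239, 337)) = Add(Add(Mul(2, -215, Add(465, -75)), 214261), Rational(-239, 337)) = Add(Add(Mul(2, -215, 390), 214261), Rational(-239, 337)) = Add(Add(-167700, 214261), Rational(-239, 337)) = Add(46561, Rational(-239, 337)) = Rational(15690818, 337)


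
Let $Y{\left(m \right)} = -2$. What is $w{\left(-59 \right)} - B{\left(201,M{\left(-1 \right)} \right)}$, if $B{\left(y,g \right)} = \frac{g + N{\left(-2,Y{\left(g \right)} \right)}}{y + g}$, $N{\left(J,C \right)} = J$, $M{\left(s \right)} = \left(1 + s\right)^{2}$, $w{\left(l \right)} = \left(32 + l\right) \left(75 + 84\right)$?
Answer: $- \frac{862891}{201} \approx -4293.0$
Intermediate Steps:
$w{\left(l \right)} = 5088 + 159 l$ ($w{\left(l \right)} = \left(32 + l\right) 159 = 5088 + 159 l$)
$B{\left(y,g \right)} = \frac{-2 + g}{g + y}$ ($B{\left(y,g \right)} = \frac{g - 2}{y + g} = \frac{-2 + g}{g + y}$)
$w{\left(-59 \right)} - B{\left(201,M{\left(-1 \right)} \right)} = \left(5088 + 159 \left(-59\right)\right) - \frac{-2 + \left(1 - 1\right)^{2}}{\left(1 - 1\right)^{2} + 201} = \left(5088 - 9381\right) - \frac{-2 + 0^{2}}{0^{2} + 201} = -4293 - \frac{-2 + 0}{0 + 201} = -4293 - \frac{1}{201} \left(-2\right) = -4293 - - \frac{2}{201} = -4293 + \frac{2}{201} = - \frac{862891}{201}$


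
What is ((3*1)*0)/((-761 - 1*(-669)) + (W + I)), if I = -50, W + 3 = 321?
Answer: 0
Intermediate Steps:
W = 318 (W = -3 + 321 = 318)
((3*1)*0)/((-761 - 1*(-669)) + (W + I)) = ((3*1)*0)/((-761 - 1*(-669)) + (318 - 50)) = (3*0)/((-761 + 669) + 268) = 0/(-92 + 268) = 0/176 = (1/176)*0 = 0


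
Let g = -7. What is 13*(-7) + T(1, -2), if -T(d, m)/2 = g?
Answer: -77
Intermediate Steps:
T(d, m) = 14 (T(d, m) = -2*(-7) = 14)
13*(-7) + T(1, -2) = 13*(-7) + 14 = -91 + 14 = -77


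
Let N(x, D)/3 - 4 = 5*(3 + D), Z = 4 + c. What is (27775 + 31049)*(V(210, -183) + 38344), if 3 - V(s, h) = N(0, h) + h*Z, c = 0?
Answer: 2456902008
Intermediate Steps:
Z = 4 (Z = 4 + 0 = 4)
N(x, D) = 57 + 15*D (N(x, D) = 12 + 3*(5*(3 + D)) = 12 + 3*(15 + 5*D) = 12 + (45 + 15*D) = 57 + 15*D)
V(s, h) = -54 - 19*h (V(s, h) = 3 - ((57 + 15*h) + h*4) = 3 - ((57 + 15*h) + 4*h) = 3 - (57 + 19*h) = 3 + (-57 - 19*h) = -54 - 19*h)
(27775 + 31049)*(V(210, -183) + 38344) = (27775 + 31049)*((-54 - 19*(-183)) + 38344) = 58824*((-54 + 3477) + 38344) = 58824*(3423 + 38344) = 58824*41767 = 2456902008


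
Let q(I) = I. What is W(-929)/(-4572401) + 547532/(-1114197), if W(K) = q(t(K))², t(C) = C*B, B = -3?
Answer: -11157915102025/5094555476997 ≈ -2.1902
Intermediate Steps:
t(C) = -3*C (t(C) = C*(-3) = -3*C)
W(K) = 9*K² (W(K) = (-3*K)² = 9*K²)
W(-929)/(-4572401) + 547532/(-1114197) = (9*(-929)²)/(-4572401) + 547532/(-1114197) = (9*863041)*(-1/4572401) + 547532*(-1/1114197) = 7767369*(-1/4572401) - 547532/1114197 = -7767369/4572401 - 547532/1114197 = -11157915102025/5094555476997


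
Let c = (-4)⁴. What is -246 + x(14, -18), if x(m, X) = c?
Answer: 10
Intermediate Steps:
c = 256
x(m, X) = 256
-246 + x(14, -18) = -246 + 256 = 10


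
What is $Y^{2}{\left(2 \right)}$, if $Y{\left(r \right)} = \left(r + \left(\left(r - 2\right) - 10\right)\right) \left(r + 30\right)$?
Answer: $65536$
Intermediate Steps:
$Y{\left(r \right)} = \left(-12 + 2 r\right) \left(30 + r\right)$ ($Y{\left(r \right)} = \left(r + \left(\left(-2 + r\right) - 10\right)\right) \left(30 + r\right) = \left(r + \left(-12 + r\right)\right) \left(30 + r\right) = \left(-12 + 2 r\right) \left(30 + r\right)$)
$Y^{2}{\left(2 \right)} = \left(-360 + 2 \cdot 2^{2} + 48 \cdot 2\right)^{2} = \left(-360 + 2 \cdot 4 + 96\right)^{2} = \left(-360 + 8 + 96\right)^{2} = \left(-256\right)^{2} = 65536$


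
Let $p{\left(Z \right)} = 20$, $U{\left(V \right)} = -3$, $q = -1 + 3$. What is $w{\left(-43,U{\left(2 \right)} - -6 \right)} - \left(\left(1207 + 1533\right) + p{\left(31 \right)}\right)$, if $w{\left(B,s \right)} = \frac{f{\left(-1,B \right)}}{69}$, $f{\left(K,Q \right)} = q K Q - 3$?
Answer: $- \frac{190357}{69} \approx -2758.8$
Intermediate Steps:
$q = 2$
$f{\left(K,Q \right)} = -3 + 2 K Q$ ($f{\left(K,Q \right)} = 2 K Q - 3 = -3 + 2 K Q$)
$w{\left(B,s \right)} = - \frac{1}{23} - \frac{2 B}{69}$ ($w{\left(B,s \right)} = \frac{-3 + 2 \left(-1\right) B}{69} = \left(-3 - 2 B\right) \frac{1}{69} = - \frac{1}{23} - \frac{2 B}{69}$)
$w{\left(-43,U{\left(2 \right)} - -6 \right)} - \left(\left(1207 + 1533\right) + p{\left(31 \right)}\right) = \left(- \frac{1}{23} - - \frac{86}{69}\right) - \left(\left(1207 + 1533\right) + 20\right) = \left(- \frac{1}{23} + \frac{86}{69}\right) - \left(2740 + 20\right) = \frac{83}{69} - 2760 = - \frac{190357}{69}$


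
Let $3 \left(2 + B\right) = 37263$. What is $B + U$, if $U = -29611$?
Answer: $-17192$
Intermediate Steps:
$B = 12419$ ($B = -2 + \frac{1}{3} \cdot 37263 = -2 + 12421 = 12419$)
$B + U = 12419 - 29611 = -17192$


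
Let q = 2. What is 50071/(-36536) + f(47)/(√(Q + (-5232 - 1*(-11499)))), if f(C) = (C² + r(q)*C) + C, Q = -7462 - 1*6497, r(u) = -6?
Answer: -50071/36536 - 329*I*√1923/641 ≈ -1.3705 - 22.508*I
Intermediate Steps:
Q = -13959 (Q = -7462 - 6497 = -13959)
f(C) = C² - 5*C (f(C) = (C² - 6*C) + C = C² - 5*C)
50071/(-36536) + f(47)/(√(Q + (-5232 - 1*(-11499)))) = 50071/(-36536) + (47*(-5 + 47))/(√(-13959 + (-5232 - 1*(-11499)))) = 50071*(-1/36536) + (47*42)/(√(-13959 + (-5232 + 11499))) = -50071/36536 + 1974/(√(-13959 + 6267)) = -50071/36536 + 1974/(√(-7692)) = -50071/36536 + 1974/((2*I*√1923)) = -50071/36536 + 1974*(-I*√1923/3846) = -50071/36536 - 329*I*√1923/641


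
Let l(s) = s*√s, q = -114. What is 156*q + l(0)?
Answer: -17784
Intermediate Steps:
l(s) = s^(3/2)
156*q + l(0) = 156*(-114) + 0^(3/2) = -17784 + 0 = -17784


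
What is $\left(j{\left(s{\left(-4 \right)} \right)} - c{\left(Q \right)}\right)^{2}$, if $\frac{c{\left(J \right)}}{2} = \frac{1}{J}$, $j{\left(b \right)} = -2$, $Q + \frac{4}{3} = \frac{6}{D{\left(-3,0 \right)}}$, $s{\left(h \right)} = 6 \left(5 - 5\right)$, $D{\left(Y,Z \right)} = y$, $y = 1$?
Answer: $\frac{289}{49} \approx 5.898$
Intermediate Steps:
$D{\left(Y,Z \right)} = 1$
$s{\left(h \right)} = 0$ ($s{\left(h \right)} = 6 \cdot 0 = 0$)
$Q = \frac{14}{3}$ ($Q = - \frac{4}{3} + \frac{6}{1} = - \frac{4}{3} + 6 \cdot 1 = - \frac{4}{3} + 6 = \frac{14}{3} \approx 4.6667$)
$c{\left(J \right)} = \frac{2}{J}$
$\left(j{\left(s{\left(-4 \right)} \right)} - c{\left(Q \right)}\right)^{2} = \left(-2 - \frac{2}{\frac{14}{3}}\right)^{2} = \left(-2 - 2 \cdot \frac{3}{14}\right)^{2} = \left(-2 - \frac{3}{7}\right)^{2} = \left(- \frac{17}{7}\right)^{2} = \frac{289}{49}$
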